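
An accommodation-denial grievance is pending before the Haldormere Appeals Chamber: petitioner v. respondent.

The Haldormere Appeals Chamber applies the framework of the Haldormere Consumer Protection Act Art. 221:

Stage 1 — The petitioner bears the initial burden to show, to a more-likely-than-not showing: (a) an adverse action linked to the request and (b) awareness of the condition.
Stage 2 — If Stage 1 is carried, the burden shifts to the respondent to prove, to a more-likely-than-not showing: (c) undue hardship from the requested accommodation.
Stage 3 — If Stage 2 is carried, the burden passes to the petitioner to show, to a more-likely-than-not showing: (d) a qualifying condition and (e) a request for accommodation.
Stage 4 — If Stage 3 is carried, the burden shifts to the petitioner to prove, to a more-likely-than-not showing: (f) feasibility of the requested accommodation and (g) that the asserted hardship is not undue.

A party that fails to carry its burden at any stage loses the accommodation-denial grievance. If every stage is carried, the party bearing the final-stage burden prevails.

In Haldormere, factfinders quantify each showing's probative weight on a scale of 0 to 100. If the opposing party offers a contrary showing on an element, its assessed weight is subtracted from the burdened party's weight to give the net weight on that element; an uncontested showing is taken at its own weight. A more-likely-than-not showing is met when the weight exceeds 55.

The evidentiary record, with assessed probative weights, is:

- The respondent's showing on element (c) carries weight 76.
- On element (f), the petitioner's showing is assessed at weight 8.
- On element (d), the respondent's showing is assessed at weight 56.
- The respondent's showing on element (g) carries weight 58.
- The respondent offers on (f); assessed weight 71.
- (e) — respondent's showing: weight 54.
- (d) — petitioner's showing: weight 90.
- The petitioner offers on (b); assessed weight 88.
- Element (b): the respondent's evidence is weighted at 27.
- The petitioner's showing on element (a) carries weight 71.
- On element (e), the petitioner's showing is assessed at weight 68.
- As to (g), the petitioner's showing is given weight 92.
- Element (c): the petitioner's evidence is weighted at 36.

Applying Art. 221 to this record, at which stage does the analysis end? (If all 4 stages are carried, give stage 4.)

stage 2

Stage 1 — burden on petitioner; standard: a more-likely-than-not showing (weight exceeds 55).
    (a): 71 > 55 [met]
    (b): 88 − 27 = 61 > 55 [met]
  The petitioner carries Stage 1; the respondent now bears the burden.
Stage 2 — burden on respondent; standard: a more-likely-than-not showing (weight exceeds 55).
    (c): 76 − 36 = 40 ≤ 55 [not met]
  Not every element is met, so the respondent fails to carry Stage 2.
The petitioner prevails.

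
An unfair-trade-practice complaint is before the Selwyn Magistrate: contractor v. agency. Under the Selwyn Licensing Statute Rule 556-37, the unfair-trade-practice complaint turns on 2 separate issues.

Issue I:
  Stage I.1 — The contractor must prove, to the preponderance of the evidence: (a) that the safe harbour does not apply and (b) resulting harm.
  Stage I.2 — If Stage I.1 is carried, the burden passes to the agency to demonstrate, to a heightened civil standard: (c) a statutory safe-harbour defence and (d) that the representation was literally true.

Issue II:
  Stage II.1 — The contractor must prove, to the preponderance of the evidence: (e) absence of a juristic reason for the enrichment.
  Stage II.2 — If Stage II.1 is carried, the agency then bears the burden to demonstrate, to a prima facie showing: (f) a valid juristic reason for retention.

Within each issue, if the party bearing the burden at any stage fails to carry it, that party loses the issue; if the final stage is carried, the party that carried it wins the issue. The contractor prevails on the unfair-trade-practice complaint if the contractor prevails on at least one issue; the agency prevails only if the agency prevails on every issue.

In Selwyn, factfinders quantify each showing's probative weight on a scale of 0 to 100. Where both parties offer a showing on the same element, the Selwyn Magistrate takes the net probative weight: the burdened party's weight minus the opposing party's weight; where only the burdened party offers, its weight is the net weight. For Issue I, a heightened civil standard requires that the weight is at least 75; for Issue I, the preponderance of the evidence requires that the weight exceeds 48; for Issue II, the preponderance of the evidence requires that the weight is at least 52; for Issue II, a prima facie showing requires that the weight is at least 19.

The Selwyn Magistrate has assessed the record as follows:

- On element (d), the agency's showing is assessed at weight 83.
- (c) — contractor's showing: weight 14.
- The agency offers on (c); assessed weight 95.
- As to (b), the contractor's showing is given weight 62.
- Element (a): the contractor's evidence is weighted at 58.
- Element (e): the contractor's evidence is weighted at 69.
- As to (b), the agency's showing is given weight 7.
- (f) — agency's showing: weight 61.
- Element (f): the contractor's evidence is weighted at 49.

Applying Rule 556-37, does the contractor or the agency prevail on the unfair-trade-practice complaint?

— Issue I —
Stage I.1 (contractor, the preponderance of the evidence, weight exceeds 48): (a) 58 > 48 — meets; (b) net 62−7=55 > 48 — meets.
  Stage I.1 is satisfied; the onus moves to the agency.
Stage I.2 (agency, a heightened civil standard, weight is at least 75): (c) net 95−14=81 ≥ 75 — meets; (d) 83 ≥ 75 — meets.
  The agency carries the last stage.
All stages carried — the agency prevails on this issue.
— Issue II —
Stage II.1 — burden on contractor; standard: the preponderance of the evidence (weight is at least 52).
    (e): 69 ≥ 52 [met]
  Stage II.1 carried; the burden shifts to the agency.
Stage II.2 — burden on agency; standard: a prima facie showing (weight is at least 19).
    (f): 61 − 49 = 12 < 19 [not met]
  The agency does not carry Stage II.2.
The contractor prevails on this issue.
Per-issue: Issue I → agency; Issue II → contractor. The contractor must prevail on at least one issue; overall, the contractor prevails.

contractor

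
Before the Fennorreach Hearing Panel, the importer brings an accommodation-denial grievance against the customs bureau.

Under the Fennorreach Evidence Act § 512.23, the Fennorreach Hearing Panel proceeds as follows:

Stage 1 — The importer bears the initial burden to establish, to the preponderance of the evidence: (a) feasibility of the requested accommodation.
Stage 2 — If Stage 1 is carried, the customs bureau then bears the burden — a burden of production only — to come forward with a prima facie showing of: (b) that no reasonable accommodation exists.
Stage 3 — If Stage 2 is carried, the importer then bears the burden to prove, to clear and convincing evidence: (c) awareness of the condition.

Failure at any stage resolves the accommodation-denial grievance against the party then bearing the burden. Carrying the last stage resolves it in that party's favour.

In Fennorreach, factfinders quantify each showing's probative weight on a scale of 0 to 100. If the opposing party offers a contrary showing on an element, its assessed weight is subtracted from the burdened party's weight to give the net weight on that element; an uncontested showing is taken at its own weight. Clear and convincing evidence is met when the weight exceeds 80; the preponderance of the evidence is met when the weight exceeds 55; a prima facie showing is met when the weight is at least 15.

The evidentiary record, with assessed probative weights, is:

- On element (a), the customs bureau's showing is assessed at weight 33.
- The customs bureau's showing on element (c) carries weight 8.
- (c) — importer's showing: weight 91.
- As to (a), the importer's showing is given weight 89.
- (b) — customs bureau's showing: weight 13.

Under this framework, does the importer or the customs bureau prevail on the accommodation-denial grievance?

Stage 1 — burden on importer; standard: the preponderance of the evidence (weight exceeds 55).
    (a): 89 − 33 = 56 > 55 [met]
  Stage 1 is satisfied; the onus moves to the customs bureau.
Stage 2 — burden on customs bureau; standard: a prima facie showing (weight is at least 15).
    (b): 13 < 15 [not met]
  Stage 2 not carried; the customs bureau fails its burden.
So the importer prevails.

importer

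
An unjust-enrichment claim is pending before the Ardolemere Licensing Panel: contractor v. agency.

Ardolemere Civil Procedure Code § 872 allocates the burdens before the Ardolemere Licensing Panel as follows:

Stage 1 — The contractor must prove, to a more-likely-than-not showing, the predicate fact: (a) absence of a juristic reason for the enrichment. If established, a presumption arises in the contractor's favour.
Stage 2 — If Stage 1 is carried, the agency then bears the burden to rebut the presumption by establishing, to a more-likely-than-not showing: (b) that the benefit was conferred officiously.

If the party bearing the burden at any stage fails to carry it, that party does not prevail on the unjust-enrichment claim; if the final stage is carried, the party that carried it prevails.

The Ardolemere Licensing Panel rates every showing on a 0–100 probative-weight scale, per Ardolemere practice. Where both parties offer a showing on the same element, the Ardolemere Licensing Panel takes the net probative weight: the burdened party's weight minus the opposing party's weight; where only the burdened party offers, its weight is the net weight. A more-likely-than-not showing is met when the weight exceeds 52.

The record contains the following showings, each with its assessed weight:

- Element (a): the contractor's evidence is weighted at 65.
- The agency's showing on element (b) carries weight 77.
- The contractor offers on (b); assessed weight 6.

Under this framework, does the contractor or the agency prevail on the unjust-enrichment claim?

Stage 1 (contractor, a more-likely-than-not showing, weight exceeds 52): (a) 65 > 52 — meets.
  Stage 1 carried; the burden shifts to the agency.
Stage 2 (agency, a more-likely-than-not showing, weight exceeds 52): (b) net 77−6=71 > 52 — meets.
  The agency carries the last stage.
All stages carried — the agency prevails.

agency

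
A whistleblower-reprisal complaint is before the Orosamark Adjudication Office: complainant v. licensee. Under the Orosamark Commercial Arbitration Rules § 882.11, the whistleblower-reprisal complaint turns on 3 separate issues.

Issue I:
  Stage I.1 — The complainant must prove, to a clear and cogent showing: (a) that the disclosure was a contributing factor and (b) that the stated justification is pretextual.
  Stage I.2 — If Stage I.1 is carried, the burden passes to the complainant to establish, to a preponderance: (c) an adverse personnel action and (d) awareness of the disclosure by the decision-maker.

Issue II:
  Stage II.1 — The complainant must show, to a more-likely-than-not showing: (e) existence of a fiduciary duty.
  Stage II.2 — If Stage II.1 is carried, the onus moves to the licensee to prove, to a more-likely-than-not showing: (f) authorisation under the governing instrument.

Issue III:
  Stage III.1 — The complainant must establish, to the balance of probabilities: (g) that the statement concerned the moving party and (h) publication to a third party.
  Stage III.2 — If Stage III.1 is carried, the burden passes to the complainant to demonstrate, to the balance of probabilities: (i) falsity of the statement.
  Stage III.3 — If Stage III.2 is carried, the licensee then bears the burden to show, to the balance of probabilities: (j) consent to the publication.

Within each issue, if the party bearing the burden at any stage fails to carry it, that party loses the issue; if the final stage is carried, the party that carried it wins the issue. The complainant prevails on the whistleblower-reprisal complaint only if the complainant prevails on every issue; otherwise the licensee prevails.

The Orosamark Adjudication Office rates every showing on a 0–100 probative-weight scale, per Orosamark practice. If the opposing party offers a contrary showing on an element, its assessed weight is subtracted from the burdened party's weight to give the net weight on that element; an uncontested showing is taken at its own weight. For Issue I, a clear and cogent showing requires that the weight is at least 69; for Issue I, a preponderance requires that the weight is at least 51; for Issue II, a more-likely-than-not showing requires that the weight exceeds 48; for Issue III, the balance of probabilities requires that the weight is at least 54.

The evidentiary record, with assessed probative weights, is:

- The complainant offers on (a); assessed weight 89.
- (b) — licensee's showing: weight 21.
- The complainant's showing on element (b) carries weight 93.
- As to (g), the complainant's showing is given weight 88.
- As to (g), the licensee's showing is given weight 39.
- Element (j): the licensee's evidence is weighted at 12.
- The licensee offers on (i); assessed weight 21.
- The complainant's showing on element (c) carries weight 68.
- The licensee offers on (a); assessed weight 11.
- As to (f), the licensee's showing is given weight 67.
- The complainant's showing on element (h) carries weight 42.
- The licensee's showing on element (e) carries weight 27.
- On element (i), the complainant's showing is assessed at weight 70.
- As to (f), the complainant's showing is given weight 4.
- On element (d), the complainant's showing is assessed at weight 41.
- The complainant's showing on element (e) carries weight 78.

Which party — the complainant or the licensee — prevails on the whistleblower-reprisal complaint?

licensee

— Issue I —
Stage I.1 (complainant, a clear and cogent showing, weight is at least 69): (a) net 89−11=78 ≥ 69 — meets; (b) net 93−21=72 ≥ 69 — meets.
  Stage I.1 is satisfied; the complainant continues to bear the burden.
Stage I.2 (complainant, a preponderance, weight is at least 51): (c) 68 ≥ 51 — meets; (d) 41 < 51 — fails.
  Not every element is met, so the complainant fails to carry Stage I.2.
So the licensee prevails on this issue.
— Issue II —
Stage II.1 (complainant, a more-likely-than-not showing, weight exceeds 48): (e) net 78−27=51 > 48 — meets.
  Stage II.1 is satisfied; the onus moves to the licensee.
Stage II.2 (licensee, a more-likely-than-not showing, weight exceeds 48): (f) net 67−4=63 > 48 — meets.
  The licensee carries the last stage.
All stages carried — the licensee prevails on this issue.
— Issue III —
At Stage III.1 the complainant must meet the balance of probabilities (weight is at least 54): on (g) the weight is 88 less the opposing 39 gives net 49, which does not reach 54, so (g) does not meet the standard; on (h) the weight is 42, which does not reach 54, so (h) does not meet the standard.
  Not every element is met, so the complainant fails to carry Stage III.1.
The analysis ends at Stage III.1; the licensee prevails on this issue.
Per-issue: Issue I → licensee; Issue II → licensee; Issue III → licensee. The complainant must prevail on every issue; overall, the licensee prevails.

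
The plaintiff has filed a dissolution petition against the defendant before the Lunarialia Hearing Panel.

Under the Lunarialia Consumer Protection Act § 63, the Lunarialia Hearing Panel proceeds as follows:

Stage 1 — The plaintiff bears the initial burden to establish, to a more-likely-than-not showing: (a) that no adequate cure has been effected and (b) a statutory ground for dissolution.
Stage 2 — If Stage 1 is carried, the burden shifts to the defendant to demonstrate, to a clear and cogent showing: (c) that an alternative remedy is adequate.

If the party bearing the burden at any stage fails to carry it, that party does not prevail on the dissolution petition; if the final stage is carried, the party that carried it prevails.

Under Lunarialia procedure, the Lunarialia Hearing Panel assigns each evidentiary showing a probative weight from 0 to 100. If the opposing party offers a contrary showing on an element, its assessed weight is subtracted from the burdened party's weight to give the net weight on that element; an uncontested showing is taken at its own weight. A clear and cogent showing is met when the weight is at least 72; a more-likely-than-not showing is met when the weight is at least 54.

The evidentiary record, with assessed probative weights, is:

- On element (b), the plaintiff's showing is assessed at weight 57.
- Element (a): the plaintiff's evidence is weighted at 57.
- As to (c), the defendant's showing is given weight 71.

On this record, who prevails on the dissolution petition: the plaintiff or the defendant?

plaintiff

Stage 1 — burden on plaintiff; standard: a more-likely-than-not showing (weight is at least 54).
    (a): 57 ≥ 54 [met]
    (b): 57 ≥ 54 [met]
  Stage 1 carried; the burden shifts to the defendant.
Stage 2 — burden on defendant; standard: a clear and cogent showing (weight is at least 72).
    (c): 71 < 72 [not met]
  Not every element is met, so the defendant fails to carry Stage 2.
So the plaintiff prevails.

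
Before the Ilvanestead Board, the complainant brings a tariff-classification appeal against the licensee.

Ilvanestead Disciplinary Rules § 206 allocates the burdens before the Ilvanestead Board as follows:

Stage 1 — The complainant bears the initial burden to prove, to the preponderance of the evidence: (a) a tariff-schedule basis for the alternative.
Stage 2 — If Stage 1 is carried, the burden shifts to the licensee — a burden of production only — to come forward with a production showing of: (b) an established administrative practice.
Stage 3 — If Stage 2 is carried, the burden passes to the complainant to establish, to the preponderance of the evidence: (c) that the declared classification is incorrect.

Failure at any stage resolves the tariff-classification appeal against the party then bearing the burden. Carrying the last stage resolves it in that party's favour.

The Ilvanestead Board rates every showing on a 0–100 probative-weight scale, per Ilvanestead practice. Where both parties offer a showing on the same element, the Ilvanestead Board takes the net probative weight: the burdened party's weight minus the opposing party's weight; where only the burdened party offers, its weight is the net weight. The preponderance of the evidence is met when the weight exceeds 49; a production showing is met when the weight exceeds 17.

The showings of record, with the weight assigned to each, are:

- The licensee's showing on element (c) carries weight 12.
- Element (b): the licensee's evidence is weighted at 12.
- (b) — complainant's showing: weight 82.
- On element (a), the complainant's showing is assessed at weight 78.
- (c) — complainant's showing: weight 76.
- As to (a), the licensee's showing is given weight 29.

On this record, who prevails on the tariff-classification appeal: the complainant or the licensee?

At Stage 1 the complainant must meet the preponderance of the evidence (weight exceeds 49): on (a) the weight is 78 less the opposing 29 gives net 49, which does not exceed 49, so (a) does not meet the standard.
  Stage 1 not carried; the complainant fails its burden.
The analysis ends at Stage 1; the licensee prevails.

licensee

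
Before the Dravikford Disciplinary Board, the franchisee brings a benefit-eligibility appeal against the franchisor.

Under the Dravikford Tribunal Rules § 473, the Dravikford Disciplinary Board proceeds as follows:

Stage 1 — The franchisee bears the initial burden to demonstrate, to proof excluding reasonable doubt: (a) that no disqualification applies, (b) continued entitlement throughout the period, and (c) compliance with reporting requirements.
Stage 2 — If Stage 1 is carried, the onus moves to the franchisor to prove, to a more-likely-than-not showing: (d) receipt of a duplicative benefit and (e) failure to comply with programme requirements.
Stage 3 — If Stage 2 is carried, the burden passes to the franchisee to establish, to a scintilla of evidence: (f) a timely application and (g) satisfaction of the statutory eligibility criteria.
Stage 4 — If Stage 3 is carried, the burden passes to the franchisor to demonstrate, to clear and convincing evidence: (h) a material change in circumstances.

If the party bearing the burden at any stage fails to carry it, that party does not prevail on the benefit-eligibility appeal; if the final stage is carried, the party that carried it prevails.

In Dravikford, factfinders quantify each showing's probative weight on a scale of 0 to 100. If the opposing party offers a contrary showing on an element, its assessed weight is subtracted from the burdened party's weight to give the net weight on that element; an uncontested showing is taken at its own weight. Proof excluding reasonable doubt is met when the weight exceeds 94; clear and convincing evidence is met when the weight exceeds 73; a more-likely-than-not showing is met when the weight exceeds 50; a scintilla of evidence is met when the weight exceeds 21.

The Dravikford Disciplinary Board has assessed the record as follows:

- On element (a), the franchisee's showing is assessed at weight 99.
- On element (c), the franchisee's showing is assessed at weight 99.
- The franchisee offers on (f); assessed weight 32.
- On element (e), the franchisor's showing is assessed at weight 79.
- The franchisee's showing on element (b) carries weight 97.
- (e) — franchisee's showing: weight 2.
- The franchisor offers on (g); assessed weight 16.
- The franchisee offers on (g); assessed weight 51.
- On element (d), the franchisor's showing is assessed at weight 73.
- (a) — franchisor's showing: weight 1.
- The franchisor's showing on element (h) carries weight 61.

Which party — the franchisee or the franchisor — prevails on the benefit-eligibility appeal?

Stage 1 (franchisee, proof excluding reasonable doubt, weight exceeds 94): (a) net 99−1=98 > 94 — meets; (b) 97 > 94 — meets; (c) 99 > 94 — meets.
  All elements met. The burden passes to the franchisor.
Stage 2 (franchisor, a more-likely-than-not showing, weight exceeds 50): (d) 73 > 50 — meets; (e) net 79−2=77 > 50 — meets.
  Stage 2 is satisfied; the onus moves to the franchisee.
Stage 3 (franchisee, a scintilla of evidence, weight exceeds 21): (f) 32 > 21 — meets; (g) net 51−16=35 > 21 — meets.
  Stage 3 carried; the burden shifts to the franchisor.
Stage 4 (franchisor, clear and convincing evidence, weight exceeds 73): (h) 61 ≤ 73 — fails.
  The franchisor does not carry Stage 4.
So the franchisee prevails.

franchisee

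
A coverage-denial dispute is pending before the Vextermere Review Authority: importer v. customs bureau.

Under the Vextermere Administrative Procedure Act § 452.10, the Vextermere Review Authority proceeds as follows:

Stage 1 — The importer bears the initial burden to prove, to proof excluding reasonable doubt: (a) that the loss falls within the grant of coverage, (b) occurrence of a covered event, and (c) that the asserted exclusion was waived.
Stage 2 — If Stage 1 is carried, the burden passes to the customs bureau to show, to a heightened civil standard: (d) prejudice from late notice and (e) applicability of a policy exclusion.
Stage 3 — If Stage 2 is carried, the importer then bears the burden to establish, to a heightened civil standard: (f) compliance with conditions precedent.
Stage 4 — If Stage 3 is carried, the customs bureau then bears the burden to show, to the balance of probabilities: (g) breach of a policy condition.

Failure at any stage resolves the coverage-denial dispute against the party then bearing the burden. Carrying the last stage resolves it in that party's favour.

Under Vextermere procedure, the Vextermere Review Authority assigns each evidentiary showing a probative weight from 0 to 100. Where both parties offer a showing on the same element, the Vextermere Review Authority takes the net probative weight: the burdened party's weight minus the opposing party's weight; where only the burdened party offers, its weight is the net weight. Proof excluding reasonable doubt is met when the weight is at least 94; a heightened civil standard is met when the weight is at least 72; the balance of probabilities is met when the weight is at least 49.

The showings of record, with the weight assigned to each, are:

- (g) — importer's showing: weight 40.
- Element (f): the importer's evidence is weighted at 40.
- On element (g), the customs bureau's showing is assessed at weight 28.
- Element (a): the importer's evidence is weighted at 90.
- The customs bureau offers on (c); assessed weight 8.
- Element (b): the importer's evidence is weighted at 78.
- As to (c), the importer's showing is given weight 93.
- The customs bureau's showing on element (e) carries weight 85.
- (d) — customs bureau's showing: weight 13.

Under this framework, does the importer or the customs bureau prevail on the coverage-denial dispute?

customs bureau

Stage 1 (importer, proof excluding reasonable doubt, weight is at least 94): (a) 90 < 94 — fails; (b) 78 < 94 — fails; (c) net 93−8=85 < 94 — fails.
  Not every element is met, so the importer fails to carry Stage 1.
The customs bureau prevails.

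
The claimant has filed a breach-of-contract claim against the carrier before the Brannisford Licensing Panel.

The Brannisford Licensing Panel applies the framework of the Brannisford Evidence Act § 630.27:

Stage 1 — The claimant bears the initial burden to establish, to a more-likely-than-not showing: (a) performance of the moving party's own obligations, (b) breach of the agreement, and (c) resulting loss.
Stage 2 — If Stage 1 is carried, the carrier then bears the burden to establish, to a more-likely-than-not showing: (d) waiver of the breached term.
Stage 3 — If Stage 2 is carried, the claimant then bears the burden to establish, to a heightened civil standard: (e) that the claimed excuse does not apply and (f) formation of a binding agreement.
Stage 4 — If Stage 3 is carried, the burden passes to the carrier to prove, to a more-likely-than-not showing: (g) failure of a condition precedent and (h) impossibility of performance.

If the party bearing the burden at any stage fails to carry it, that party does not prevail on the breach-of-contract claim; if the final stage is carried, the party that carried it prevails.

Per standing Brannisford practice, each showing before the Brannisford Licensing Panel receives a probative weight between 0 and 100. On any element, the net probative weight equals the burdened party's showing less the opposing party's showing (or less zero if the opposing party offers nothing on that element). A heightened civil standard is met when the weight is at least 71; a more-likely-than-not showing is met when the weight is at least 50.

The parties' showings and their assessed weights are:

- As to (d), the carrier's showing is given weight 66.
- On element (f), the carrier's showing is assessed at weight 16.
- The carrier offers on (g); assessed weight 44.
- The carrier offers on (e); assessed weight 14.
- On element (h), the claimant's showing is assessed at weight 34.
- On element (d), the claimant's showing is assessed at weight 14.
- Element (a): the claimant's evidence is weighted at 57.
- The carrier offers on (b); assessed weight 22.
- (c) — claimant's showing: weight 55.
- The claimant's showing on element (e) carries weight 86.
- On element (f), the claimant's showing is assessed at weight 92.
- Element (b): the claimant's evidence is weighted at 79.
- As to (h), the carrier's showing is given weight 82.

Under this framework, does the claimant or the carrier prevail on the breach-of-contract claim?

Stage 1 — burden on claimant; standard: a more-likely-than-not showing (weight is at least 50).
    (a): 57 ≥ 50 [met]
    (b): 79 − 22 = 57 ≥ 50 [met]
    (c): 55 ≥ 50 [met]
  Stage 1 is satisfied; the onus moves to the carrier.
Stage 2 — burden on carrier; standard: a more-likely-than-not showing (weight is at least 50).
    (d): 66 − 14 = 52 ≥ 50 [met]
  The carrier carries Stage 2; the claimant now bears the burden.
Stage 3 — burden on claimant; standard: a heightened civil standard (weight is at least 71).
    (e): 86 − 14 = 72 ≥ 71 [met]
    (f): 92 − 16 = 76 ≥ 71 [met]
  Stage 3 carried; the burden shifts to the carrier.
Stage 4 — burden on carrier; standard: a more-likely-than-not showing (weight is at least 50).
    (g): 44 < 50 [not met]
    (h): 82 − 34 = 48 < 50 [not met]
  The carrier does not carry Stage 4.
The analysis ends at Stage 4; the claimant prevails.

claimant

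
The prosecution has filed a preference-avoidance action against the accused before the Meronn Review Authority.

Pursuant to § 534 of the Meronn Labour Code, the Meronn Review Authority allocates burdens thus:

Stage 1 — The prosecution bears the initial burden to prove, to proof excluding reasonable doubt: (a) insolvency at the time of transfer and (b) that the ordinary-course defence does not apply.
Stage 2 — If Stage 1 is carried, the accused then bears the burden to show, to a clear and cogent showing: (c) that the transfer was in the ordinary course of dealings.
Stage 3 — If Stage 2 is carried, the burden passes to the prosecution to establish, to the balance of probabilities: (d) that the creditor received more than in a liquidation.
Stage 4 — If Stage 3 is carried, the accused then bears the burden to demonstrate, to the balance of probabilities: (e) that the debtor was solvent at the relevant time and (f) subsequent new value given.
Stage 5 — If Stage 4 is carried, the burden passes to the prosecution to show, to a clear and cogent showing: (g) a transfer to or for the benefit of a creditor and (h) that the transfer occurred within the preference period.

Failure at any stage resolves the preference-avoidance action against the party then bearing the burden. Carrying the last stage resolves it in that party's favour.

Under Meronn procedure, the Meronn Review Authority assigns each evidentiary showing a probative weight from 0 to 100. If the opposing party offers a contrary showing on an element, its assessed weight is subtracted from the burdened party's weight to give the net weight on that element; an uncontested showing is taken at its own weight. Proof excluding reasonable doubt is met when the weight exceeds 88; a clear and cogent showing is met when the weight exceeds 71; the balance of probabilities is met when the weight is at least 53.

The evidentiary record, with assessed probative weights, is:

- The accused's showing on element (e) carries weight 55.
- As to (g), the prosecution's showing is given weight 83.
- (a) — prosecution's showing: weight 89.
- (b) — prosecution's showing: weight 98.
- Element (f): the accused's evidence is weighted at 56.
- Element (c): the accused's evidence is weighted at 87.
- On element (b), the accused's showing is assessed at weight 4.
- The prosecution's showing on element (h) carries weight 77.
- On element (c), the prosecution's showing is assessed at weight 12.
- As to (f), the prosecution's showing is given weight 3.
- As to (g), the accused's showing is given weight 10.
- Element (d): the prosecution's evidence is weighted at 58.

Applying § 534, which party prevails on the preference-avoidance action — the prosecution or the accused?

At Stage 1 the prosecution must meet proof excluding reasonable doubt (weight exceeds 88): on (a) the weight is 89, > 88, so (a) meets the standard; on (b) the weight is 98 less the opposing 4 gives net 94, which does exceed 88, so (b) meets the standard.
  Stage 1 carried; the burden shifts to the accused.
At Stage 2 the accused must meet a clear and cogent showing (weight exceeds 71): on (c) the weight is 87 less the opposing 12 gives net 75, which does exceed 71, so (c) meets the standard.
  The accused carries Stage 2; the prosecution now bears the burden.
At Stage 3 the prosecution must meet the balance of probabilities (weight is at least 53): on (d) the weight is 58, ≥ 53, so (d) meets the standard.
  Stage 3 is satisfied; the onus moves to the accused.
At Stage 4 the accused must meet the balance of probabilities (weight is at least 53): on (e) the weight is 55, ≥ 53, so (e) meets the standard; on (f) the weight is 56 less the opposing 3 gives net 53, ≥ 53, so (f) meets the standard.
  Stage 4 carried; the burden shifts to the prosecution.
At Stage 5 the prosecution must meet a clear and cogent showing (weight exceeds 71): on (g) the weight is 83 less the opposing 10 gives net 73, > 71, so (g) meets the standard; on (h) the weight is 77, > 71, so (h) meets the standard.
  All elements met at the final stage.
With every stage satisfied, the prosecution prevails.

prosecution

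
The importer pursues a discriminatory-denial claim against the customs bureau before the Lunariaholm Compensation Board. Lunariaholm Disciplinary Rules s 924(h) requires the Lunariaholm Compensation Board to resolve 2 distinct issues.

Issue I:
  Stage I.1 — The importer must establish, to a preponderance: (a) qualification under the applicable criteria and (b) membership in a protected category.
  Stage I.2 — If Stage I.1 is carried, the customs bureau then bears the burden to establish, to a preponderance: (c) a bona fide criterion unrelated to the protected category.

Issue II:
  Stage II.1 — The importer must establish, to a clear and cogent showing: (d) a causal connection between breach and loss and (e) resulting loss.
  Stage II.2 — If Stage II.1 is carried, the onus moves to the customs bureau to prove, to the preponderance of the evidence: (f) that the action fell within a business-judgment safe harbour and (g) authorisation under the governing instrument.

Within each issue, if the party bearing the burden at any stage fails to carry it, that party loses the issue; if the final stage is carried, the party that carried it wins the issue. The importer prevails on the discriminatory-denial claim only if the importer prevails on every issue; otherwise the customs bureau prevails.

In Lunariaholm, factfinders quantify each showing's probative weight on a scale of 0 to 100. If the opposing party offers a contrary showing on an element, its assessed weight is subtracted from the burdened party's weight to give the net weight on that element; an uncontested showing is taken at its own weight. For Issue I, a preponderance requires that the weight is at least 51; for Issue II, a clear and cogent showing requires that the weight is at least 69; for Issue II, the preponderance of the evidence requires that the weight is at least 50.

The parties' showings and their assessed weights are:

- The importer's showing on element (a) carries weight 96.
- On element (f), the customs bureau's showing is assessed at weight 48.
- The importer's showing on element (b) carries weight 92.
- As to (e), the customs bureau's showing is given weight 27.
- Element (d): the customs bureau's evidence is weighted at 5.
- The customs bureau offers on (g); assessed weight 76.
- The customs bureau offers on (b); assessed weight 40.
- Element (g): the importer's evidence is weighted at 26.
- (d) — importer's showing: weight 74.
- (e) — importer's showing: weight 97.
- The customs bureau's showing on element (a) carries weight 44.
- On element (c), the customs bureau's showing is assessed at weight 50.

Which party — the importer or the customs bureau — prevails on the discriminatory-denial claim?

— Issue I —
Stage I.1 (importer, a preponderance, weight is at least 51): (a) net 96−44=52 ≥ 51 — meets; (b) net 92−40=52 ≥ 51 — meets.
  Stage I.1 is satisfied; the onus moves to the customs bureau.
Stage I.2 (customs bureau, a preponderance, weight is at least 51): (c) 50 < 51 — fails.
  Stage I.2 not carried; the customs bureau fails its burden.
So the importer prevails on this issue.
— Issue II —
Stage II.1 — burden on importer; standard: a clear and cogent showing (weight is at least 69).
    (d): 74 − 5 = 69 ≥ 69 [met]
    (e): 97 − 27 = 70 ≥ 69 [met]
  All elements met. The burden passes to the customs bureau.
Stage II.2 — burden on customs bureau; standard: the preponderance of the evidence (weight is at least 50).
    (f): 48 < 50 [not met]
    (g): 76 − 26 = 50 ≥ 50 [met]
  Stage II.2 not carried; the customs bureau fails its burden.
So the importer prevails on this issue.
Per-issue: Issue I → importer; Issue II → importer. The importer must prevail on every issue; overall, the importer prevails.

importer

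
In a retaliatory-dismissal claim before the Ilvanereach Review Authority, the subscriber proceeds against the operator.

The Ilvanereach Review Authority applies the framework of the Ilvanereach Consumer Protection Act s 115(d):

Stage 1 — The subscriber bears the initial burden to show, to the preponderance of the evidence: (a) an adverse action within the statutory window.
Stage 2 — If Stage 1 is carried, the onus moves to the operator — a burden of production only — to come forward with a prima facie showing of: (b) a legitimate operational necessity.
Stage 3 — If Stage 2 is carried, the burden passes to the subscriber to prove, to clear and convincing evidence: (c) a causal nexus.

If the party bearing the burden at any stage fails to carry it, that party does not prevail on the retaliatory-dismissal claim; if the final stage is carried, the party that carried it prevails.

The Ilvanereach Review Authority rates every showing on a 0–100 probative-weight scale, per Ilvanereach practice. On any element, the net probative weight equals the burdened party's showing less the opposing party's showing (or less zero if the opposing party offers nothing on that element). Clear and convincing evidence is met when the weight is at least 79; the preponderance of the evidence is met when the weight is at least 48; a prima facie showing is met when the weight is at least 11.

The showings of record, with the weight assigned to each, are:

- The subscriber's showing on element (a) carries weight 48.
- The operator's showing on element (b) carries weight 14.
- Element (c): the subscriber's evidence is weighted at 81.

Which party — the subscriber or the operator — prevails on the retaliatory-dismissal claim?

At Stage 1 the subscriber must meet the preponderance of the evidence (weight is at least 48): on (a) the weight is 48, ≥ 48, so (a) meets the standard.
  The subscriber carries Stage 1; the operator now bears the burden.
At Stage 2 the operator must meet a prima facie showing (weight is at least 11): on (b) the weight is 14, ≥ 11, so (b) meets the standard.
  Stage 2 is satisfied; the onus moves to the subscriber.
At Stage 3 the subscriber must meet clear and convincing evidence (weight is at least 79): on (c) the weight is 81, ≥ 79, so (c) meets the standard.
  The subscriber carries the last stage.
Every stage carried; the subscriber prevails.

subscriber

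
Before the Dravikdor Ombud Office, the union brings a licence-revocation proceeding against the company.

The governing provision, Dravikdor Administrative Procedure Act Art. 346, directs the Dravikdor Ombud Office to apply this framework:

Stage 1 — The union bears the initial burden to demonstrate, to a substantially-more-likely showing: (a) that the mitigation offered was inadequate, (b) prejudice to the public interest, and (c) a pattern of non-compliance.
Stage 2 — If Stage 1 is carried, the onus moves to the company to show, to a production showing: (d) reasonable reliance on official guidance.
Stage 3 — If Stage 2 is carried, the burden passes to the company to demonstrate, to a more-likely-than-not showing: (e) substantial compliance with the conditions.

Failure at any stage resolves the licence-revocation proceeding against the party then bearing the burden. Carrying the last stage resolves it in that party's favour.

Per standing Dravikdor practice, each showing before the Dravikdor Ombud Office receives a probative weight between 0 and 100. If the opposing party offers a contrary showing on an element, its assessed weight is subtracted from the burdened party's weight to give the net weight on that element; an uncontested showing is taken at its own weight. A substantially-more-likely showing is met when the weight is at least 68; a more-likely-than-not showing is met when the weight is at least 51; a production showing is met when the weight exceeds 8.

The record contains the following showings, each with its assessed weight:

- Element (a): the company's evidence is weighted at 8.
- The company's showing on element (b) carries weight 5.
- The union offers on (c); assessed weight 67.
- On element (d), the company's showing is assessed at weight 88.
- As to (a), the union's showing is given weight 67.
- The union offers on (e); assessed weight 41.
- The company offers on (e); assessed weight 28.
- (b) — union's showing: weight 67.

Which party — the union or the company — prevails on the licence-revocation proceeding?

Stage 1 — burden on union; standard: a substantially-more-likely showing (weight is at least 68).
    (a): 67 − 8 = 59 < 68 [not met]
    (b): 67 − 5 = 62 < 68 [not met]
    (c): 67 < 68 [not met]
  Not every element is met, so the union fails to carry Stage 1.
The analysis ends at Stage 1; the company prevails.

company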